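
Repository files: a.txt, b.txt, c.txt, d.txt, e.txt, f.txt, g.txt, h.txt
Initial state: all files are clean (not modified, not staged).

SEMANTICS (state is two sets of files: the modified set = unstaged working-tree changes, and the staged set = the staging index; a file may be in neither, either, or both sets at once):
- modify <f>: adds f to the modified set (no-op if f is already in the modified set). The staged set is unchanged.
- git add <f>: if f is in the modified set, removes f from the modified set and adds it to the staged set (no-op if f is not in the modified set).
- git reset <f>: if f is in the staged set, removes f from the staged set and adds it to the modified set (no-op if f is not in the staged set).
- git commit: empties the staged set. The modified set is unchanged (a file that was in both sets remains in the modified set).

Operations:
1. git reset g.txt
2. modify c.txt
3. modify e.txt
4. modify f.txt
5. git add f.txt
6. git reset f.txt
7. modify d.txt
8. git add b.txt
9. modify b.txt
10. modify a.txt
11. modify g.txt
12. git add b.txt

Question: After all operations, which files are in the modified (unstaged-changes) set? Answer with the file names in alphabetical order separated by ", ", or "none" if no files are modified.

Answer: a.txt, c.txt, d.txt, e.txt, f.txt, g.txt

Derivation:
After op 1 (git reset g.txt): modified={none} staged={none}
After op 2 (modify c.txt): modified={c.txt} staged={none}
After op 3 (modify e.txt): modified={c.txt, e.txt} staged={none}
After op 4 (modify f.txt): modified={c.txt, e.txt, f.txt} staged={none}
After op 5 (git add f.txt): modified={c.txt, e.txt} staged={f.txt}
After op 6 (git reset f.txt): modified={c.txt, e.txt, f.txt} staged={none}
After op 7 (modify d.txt): modified={c.txt, d.txt, e.txt, f.txt} staged={none}
After op 8 (git add b.txt): modified={c.txt, d.txt, e.txt, f.txt} staged={none}
After op 9 (modify b.txt): modified={b.txt, c.txt, d.txt, e.txt, f.txt} staged={none}
After op 10 (modify a.txt): modified={a.txt, b.txt, c.txt, d.txt, e.txt, f.txt} staged={none}
After op 11 (modify g.txt): modified={a.txt, b.txt, c.txt, d.txt, e.txt, f.txt, g.txt} staged={none}
After op 12 (git add b.txt): modified={a.txt, c.txt, d.txt, e.txt, f.txt, g.txt} staged={b.txt}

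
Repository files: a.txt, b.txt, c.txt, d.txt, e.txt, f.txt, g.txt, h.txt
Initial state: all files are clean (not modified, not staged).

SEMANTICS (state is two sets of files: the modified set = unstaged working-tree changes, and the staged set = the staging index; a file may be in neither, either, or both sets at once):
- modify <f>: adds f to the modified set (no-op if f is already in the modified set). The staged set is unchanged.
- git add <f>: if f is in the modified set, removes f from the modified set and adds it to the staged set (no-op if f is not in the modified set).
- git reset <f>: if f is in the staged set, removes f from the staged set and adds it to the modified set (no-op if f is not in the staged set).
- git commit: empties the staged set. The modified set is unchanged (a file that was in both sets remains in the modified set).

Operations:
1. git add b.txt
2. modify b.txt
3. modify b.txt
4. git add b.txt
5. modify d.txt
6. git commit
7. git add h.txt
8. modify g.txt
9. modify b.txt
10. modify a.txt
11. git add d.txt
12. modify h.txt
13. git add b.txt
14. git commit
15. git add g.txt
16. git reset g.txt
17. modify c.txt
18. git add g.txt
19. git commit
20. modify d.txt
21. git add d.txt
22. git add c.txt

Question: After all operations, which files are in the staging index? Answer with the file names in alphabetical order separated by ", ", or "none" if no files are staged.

Answer: c.txt, d.txt

Derivation:
After op 1 (git add b.txt): modified={none} staged={none}
After op 2 (modify b.txt): modified={b.txt} staged={none}
After op 3 (modify b.txt): modified={b.txt} staged={none}
After op 4 (git add b.txt): modified={none} staged={b.txt}
After op 5 (modify d.txt): modified={d.txt} staged={b.txt}
After op 6 (git commit): modified={d.txt} staged={none}
After op 7 (git add h.txt): modified={d.txt} staged={none}
After op 8 (modify g.txt): modified={d.txt, g.txt} staged={none}
After op 9 (modify b.txt): modified={b.txt, d.txt, g.txt} staged={none}
After op 10 (modify a.txt): modified={a.txt, b.txt, d.txt, g.txt} staged={none}
After op 11 (git add d.txt): modified={a.txt, b.txt, g.txt} staged={d.txt}
After op 12 (modify h.txt): modified={a.txt, b.txt, g.txt, h.txt} staged={d.txt}
After op 13 (git add b.txt): modified={a.txt, g.txt, h.txt} staged={b.txt, d.txt}
After op 14 (git commit): modified={a.txt, g.txt, h.txt} staged={none}
After op 15 (git add g.txt): modified={a.txt, h.txt} staged={g.txt}
After op 16 (git reset g.txt): modified={a.txt, g.txt, h.txt} staged={none}
After op 17 (modify c.txt): modified={a.txt, c.txt, g.txt, h.txt} staged={none}
After op 18 (git add g.txt): modified={a.txt, c.txt, h.txt} staged={g.txt}
After op 19 (git commit): modified={a.txt, c.txt, h.txt} staged={none}
After op 20 (modify d.txt): modified={a.txt, c.txt, d.txt, h.txt} staged={none}
After op 21 (git add d.txt): modified={a.txt, c.txt, h.txt} staged={d.txt}
After op 22 (git add c.txt): modified={a.txt, h.txt} staged={c.txt, d.txt}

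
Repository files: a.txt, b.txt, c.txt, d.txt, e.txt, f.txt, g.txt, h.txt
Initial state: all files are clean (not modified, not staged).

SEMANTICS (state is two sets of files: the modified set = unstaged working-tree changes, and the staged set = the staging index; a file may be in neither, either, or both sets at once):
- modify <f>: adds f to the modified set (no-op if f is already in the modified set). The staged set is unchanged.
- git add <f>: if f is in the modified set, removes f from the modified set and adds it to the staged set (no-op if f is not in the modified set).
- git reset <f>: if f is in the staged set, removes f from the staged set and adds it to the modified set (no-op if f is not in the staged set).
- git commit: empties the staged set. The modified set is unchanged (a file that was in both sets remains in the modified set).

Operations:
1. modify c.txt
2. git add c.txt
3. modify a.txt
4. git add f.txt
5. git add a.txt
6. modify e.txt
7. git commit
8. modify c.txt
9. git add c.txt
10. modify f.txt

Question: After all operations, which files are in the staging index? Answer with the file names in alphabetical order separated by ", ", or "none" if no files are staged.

Answer: c.txt

Derivation:
After op 1 (modify c.txt): modified={c.txt} staged={none}
After op 2 (git add c.txt): modified={none} staged={c.txt}
After op 3 (modify a.txt): modified={a.txt} staged={c.txt}
After op 4 (git add f.txt): modified={a.txt} staged={c.txt}
After op 5 (git add a.txt): modified={none} staged={a.txt, c.txt}
After op 6 (modify e.txt): modified={e.txt} staged={a.txt, c.txt}
After op 7 (git commit): modified={e.txt} staged={none}
After op 8 (modify c.txt): modified={c.txt, e.txt} staged={none}
After op 9 (git add c.txt): modified={e.txt} staged={c.txt}
After op 10 (modify f.txt): modified={e.txt, f.txt} staged={c.txt}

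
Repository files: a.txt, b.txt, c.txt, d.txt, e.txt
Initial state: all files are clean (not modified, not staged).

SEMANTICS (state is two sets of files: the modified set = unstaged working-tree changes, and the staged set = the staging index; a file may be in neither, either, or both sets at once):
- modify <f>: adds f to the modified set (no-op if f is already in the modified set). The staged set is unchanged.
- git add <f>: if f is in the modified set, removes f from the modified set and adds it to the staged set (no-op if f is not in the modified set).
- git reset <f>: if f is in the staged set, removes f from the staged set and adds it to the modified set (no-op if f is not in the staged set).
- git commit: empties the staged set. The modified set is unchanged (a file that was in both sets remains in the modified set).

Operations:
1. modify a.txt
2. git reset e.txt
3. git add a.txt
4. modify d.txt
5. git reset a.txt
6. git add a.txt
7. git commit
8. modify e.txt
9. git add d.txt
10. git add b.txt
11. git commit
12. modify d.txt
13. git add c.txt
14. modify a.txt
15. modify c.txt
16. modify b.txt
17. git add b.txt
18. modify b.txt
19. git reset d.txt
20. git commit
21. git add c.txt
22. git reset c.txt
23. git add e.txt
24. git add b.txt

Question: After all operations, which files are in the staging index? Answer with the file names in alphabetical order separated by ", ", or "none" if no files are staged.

After op 1 (modify a.txt): modified={a.txt} staged={none}
After op 2 (git reset e.txt): modified={a.txt} staged={none}
After op 3 (git add a.txt): modified={none} staged={a.txt}
After op 4 (modify d.txt): modified={d.txt} staged={a.txt}
After op 5 (git reset a.txt): modified={a.txt, d.txt} staged={none}
After op 6 (git add a.txt): modified={d.txt} staged={a.txt}
After op 7 (git commit): modified={d.txt} staged={none}
After op 8 (modify e.txt): modified={d.txt, e.txt} staged={none}
After op 9 (git add d.txt): modified={e.txt} staged={d.txt}
After op 10 (git add b.txt): modified={e.txt} staged={d.txt}
After op 11 (git commit): modified={e.txt} staged={none}
After op 12 (modify d.txt): modified={d.txt, e.txt} staged={none}
After op 13 (git add c.txt): modified={d.txt, e.txt} staged={none}
After op 14 (modify a.txt): modified={a.txt, d.txt, e.txt} staged={none}
After op 15 (modify c.txt): modified={a.txt, c.txt, d.txt, e.txt} staged={none}
After op 16 (modify b.txt): modified={a.txt, b.txt, c.txt, d.txt, e.txt} staged={none}
After op 17 (git add b.txt): modified={a.txt, c.txt, d.txt, e.txt} staged={b.txt}
After op 18 (modify b.txt): modified={a.txt, b.txt, c.txt, d.txt, e.txt} staged={b.txt}
After op 19 (git reset d.txt): modified={a.txt, b.txt, c.txt, d.txt, e.txt} staged={b.txt}
After op 20 (git commit): modified={a.txt, b.txt, c.txt, d.txt, e.txt} staged={none}
After op 21 (git add c.txt): modified={a.txt, b.txt, d.txt, e.txt} staged={c.txt}
After op 22 (git reset c.txt): modified={a.txt, b.txt, c.txt, d.txt, e.txt} staged={none}
After op 23 (git add e.txt): modified={a.txt, b.txt, c.txt, d.txt} staged={e.txt}
After op 24 (git add b.txt): modified={a.txt, c.txt, d.txt} staged={b.txt, e.txt}

Answer: b.txt, e.txt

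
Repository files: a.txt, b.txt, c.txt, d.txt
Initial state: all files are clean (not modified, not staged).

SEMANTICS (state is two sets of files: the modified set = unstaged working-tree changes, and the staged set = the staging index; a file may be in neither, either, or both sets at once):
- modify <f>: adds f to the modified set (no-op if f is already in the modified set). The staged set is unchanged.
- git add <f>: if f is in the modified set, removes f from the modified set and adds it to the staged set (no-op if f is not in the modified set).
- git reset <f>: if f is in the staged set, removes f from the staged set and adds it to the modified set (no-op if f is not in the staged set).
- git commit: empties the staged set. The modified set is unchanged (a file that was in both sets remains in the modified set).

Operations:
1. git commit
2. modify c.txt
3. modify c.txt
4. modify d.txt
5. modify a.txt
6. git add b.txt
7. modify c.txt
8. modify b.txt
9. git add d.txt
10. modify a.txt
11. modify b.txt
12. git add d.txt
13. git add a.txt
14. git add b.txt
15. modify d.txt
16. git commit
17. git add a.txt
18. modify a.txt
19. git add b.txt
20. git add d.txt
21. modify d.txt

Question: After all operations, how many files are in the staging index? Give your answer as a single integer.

After op 1 (git commit): modified={none} staged={none}
After op 2 (modify c.txt): modified={c.txt} staged={none}
After op 3 (modify c.txt): modified={c.txt} staged={none}
After op 4 (modify d.txt): modified={c.txt, d.txt} staged={none}
After op 5 (modify a.txt): modified={a.txt, c.txt, d.txt} staged={none}
After op 6 (git add b.txt): modified={a.txt, c.txt, d.txt} staged={none}
After op 7 (modify c.txt): modified={a.txt, c.txt, d.txt} staged={none}
After op 8 (modify b.txt): modified={a.txt, b.txt, c.txt, d.txt} staged={none}
After op 9 (git add d.txt): modified={a.txt, b.txt, c.txt} staged={d.txt}
After op 10 (modify a.txt): modified={a.txt, b.txt, c.txt} staged={d.txt}
After op 11 (modify b.txt): modified={a.txt, b.txt, c.txt} staged={d.txt}
After op 12 (git add d.txt): modified={a.txt, b.txt, c.txt} staged={d.txt}
After op 13 (git add a.txt): modified={b.txt, c.txt} staged={a.txt, d.txt}
After op 14 (git add b.txt): modified={c.txt} staged={a.txt, b.txt, d.txt}
After op 15 (modify d.txt): modified={c.txt, d.txt} staged={a.txt, b.txt, d.txt}
After op 16 (git commit): modified={c.txt, d.txt} staged={none}
After op 17 (git add a.txt): modified={c.txt, d.txt} staged={none}
After op 18 (modify a.txt): modified={a.txt, c.txt, d.txt} staged={none}
After op 19 (git add b.txt): modified={a.txt, c.txt, d.txt} staged={none}
After op 20 (git add d.txt): modified={a.txt, c.txt} staged={d.txt}
After op 21 (modify d.txt): modified={a.txt, c.txt, d.txt} staged={d.txt}
Final staged set: {d.txt} -> count=1

Answer: 1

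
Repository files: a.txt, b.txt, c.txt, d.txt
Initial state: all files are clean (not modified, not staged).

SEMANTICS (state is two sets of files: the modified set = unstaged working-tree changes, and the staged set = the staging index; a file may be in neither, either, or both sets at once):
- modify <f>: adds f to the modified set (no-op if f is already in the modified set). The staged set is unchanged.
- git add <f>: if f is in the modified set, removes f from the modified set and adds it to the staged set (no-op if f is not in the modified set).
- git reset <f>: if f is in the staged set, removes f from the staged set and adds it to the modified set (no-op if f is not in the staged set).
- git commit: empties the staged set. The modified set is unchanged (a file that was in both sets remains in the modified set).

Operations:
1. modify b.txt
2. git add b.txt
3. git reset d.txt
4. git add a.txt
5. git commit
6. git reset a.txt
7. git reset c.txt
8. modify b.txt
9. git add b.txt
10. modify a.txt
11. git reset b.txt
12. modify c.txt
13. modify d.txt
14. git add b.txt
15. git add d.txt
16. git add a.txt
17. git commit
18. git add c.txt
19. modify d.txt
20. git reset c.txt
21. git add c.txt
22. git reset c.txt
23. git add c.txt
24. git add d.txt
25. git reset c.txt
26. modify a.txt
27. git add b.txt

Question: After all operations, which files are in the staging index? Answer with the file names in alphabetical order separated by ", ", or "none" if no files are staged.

Answer: d.txt

Derivation:
After op 1 (modify b.txt): modified={b.txt} staged={none}
After op 2 (git add b.txt): modified={none} staged={b.txt}
After op 3 (git reset d.txt): modified={none} staged={b.txt}
After op 4 (git add a.txt): modified={none} staged={b.txt}
After op 5 (git commit): modified={none} staged={none}
After op 6 (git reset a.txt): modified={none} staged={none}
After op 7 (git reset c.txt): modified={none} staged={none}
After op 8 (modify b.txt): modified={b.txt} staged={none}
After op 9 (git add b.txt): modified={none} staged={b.txt}
After op 10 (modify a.txt): modified={a.txt} staged={b.txt}
After op 11 (git reset b.txt): modified={a.txt, b.txt} staged={none}
After op 12 (modify c.txt): modified={a.txt, b.txt, c.txt} staged={none}
After op 13 (modify d.txt): modified={a.txt, b.txt, c.txt, d.txt} staged={none}
After op 14 (git add b.txt): modified={a.txt, c.txt, d.txt} staged={b.txt}
After op 15 (git add d.txt): modified={a.txt, c.txt} staged={b.txt, d.txt}
After op 16 (git add a.txt): modified={c.txt} staged={a.txt, b.txt, d.txt}
After op 17 (git commit): modified={c.txt} staged={none}
After op 18 (git add c.txt): modified={none} staged={c.txt}
After op 19 (modify d.txt): modified={d.txt} staged={c.txt}
After op 20 (git reset c.txt): modified={c.txt, d.txt} staged={none}
After op 21 (git add c.txt): modified={d.txt} staged={c.txt}
After op 22 (git reset c.txt): modified={c.txt, d.txt} staged={none}
After op 23 (git add c.txt): modified={d.txt} staged={c.txt}
After op 24 (git add d.txt): modified={none} staged={c.txt, d.txt}
After op 25 (git reset c.txt): modified={c.txt} staged={d.txt}
After op 26 (modify a.txt): modified={a.txt, c.txt} staged={d.txt}
After op 27 (git add b.txt): modified={a.txt, c.txt} staged={d.txt}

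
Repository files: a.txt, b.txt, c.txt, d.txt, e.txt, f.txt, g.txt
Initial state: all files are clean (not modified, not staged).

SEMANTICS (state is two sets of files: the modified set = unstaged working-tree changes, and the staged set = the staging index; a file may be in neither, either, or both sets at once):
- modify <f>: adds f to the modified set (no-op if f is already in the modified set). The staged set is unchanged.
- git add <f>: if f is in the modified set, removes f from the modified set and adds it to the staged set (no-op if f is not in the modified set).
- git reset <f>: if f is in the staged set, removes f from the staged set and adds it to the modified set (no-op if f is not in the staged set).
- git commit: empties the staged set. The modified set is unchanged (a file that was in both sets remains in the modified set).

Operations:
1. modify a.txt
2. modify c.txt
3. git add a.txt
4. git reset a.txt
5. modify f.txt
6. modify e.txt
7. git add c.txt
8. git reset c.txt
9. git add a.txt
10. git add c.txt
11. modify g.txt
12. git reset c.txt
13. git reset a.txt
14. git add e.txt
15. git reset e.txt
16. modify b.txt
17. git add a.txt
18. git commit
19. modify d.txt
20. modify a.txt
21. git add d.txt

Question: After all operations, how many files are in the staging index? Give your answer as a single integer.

Answer: 1

Derivation:
After op 1 (modify a.txt): modified={a.txt} staged={none}
After op 2 (modify c.txt): modified={a.txt, c.txt} staged={none}
After op 3 (git add a.txt): modified={c.txt} staged={a.txt}
After op 4 (git reset a.txt): modified={a.txt, c.txt} staged={none}
After op 5 (modify f.txt): modified={a.txt, c.txt, f.txt} staged={none}
After op 6 (modify e.txt): modified={a.txt, c.txt, e.txt, f.txt} staged={none}
After op 7 (git add c.txt): modified={a.txt, e.txt, f.txt} staged={c.txt}
After op 8 (git reset c.txt): modified={a.txt, c.txt, e.txt, f.txt} staged={none}
After op 9 (git add a.txt): modified={c.txt, e.txt, f.txt} staged={a.txt}
After op 10 (git add c.txt): modified={e.txt, f.txt} staged={a.txt, c.txt}
After op 11 (modify g.txt): modified={e.txt, f.txt, g.txt} staged={a.txt, c.txt}
After op 12 (git reset c.txt): modified={c.txt, e.txt, f.txt, g.txt} staged={a.txt}
After op 13 (git reset a.txt): modified={a.txt, c.txt, e.txt, f.txt, g.txt} staged={none}
After op 14 (git add e.txt): modified={a.txt, c.txt, f.txt, g.txt} staged={e.txt}
After op 15 (git reset e.txt): modified={a.txt, c.txt, e.txt, f.txt, g.txt} staged={none}
After op 16 (modify b.txt): modified={a.txt, b.txt, c.txt, e.txt, f.txt, g.txt} staged={none}
After op 17 (git add a.txt): modified={b.txt, c.txt, e.txt, f.txt, g.txt} staged={a.txt}
After op 18 (git commit): modified={b.txt, c.txt, e.txt, f.txt, g.txt} staged={none}
After op 19 (modify d.txt): modified={b.txt, c.txt, d.txt, e.txt, f.txt, g.txt} staged={none}
After op 20 (modify a.txt): modified={a.txt, b.txt, c.txt, d.txt, e.txt, f.txt, g.txt} staged={none}
After op 21 (git add d.txt): modified={a.txt, b.txt, c.txt, e.txt, f.txt, g.txt} staged={d.txt}
Final staged set: {d.txt} -> count=1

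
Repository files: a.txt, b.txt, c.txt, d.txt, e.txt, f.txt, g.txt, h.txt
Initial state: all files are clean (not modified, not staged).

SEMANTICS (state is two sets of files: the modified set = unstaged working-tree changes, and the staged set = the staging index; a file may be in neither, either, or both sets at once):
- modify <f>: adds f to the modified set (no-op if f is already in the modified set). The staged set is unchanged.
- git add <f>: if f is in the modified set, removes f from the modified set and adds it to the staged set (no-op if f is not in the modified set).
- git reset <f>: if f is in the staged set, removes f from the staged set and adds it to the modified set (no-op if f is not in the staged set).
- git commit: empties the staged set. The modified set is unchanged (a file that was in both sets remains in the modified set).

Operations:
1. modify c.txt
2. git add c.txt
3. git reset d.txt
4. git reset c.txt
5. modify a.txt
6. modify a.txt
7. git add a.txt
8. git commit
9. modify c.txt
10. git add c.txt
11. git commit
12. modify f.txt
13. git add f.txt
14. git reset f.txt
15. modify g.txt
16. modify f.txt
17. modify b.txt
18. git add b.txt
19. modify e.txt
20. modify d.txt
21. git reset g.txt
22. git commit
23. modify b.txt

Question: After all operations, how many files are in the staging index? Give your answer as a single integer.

After op 1 (modify c.txt): modified={c.txt} staged={none}
After op 2 (git add c.txt): modified={none} staged={c.txt}
After op 3 (git reset d.txt): modified={none} staged={c.txt}
After op 4 (git reset c.txt): modified={c.txt} staged={none}
After op 5 (modify a.txt): modified={a.txt, c.txt} staged={none}
After op 6 (modify a.txt): modified={a.txt, c.txt} staged={none}
After op 7 (git add a.txt): modified={c.txt} staged={a.txt}
After op 8 (git commit): modified={c.txt} staged={none}
After op 9 (modify c.txt): modified={c.txt} staged={none}
After op 10 (git add c.txt): modified={none} staged={c.txt}
After op 11 (git commit): modified={none} staged={none}
After op 12 (modify f.txt): modified={f.txt} staged={none}
After op 13 (git add f.txt): modified={none} staged={f.txt}
After op 14 (git reset f.txt): modified={f.txt} staged={none}
After op 15 (modify g.txt): modified={f.txt, g.txt} staged={none}
After op 16 (modify f.txt): modified={f.txt, g.txt} staged={none}
After op 17 (modify b.txt): modified={b.txt, f.txt, g.txt} staged={none}
After op 18 (git add b.txt): modified={f.txt, g.txt} staged={b.txt}
After op 19 (modify e.txt): modified={e.txt, f.txt, g.txt} staged={b.txt}
After op 20 (modify d.txt): modified={d.txt, e.txt, f.txt, g.txt} staged={b.txt}
After op 21 (git reset g.txt): modified={d.txt, e.txt, f.txt, g.txt} staged={b.txt}
After op 22 (git commit): modified={d.txt, e.txt, f.txt, g.txt} staged={none}
After op 23 (modify b.txt): modified={b.txt, d.txt, e.txt, f.txt, g.txt} staged={none}
Final staged set: {none} -> count=0

Answer: 0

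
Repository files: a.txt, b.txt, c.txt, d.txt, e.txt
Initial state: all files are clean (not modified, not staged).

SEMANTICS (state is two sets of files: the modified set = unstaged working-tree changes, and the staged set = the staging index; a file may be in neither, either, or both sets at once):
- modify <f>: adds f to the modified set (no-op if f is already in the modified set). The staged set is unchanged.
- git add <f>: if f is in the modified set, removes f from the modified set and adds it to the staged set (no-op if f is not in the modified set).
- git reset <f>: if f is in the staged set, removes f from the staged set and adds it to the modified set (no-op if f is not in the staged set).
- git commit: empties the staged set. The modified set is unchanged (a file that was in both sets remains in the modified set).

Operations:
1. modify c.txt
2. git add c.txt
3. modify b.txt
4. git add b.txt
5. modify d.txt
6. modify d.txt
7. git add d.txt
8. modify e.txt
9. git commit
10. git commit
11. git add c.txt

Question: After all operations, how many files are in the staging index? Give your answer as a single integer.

Answer: 0

Derivation:
After op 1 (modify c.txt): modified={c.txt} staged={none}
After op 2 (git add c.txt): modified={none} staged={c.txt}
After op 3 (modify b.txt): modified={b.txt} staged={c.txt}
After op 4 (git add b.txt): modified={none} staged={b.txt, c.txt}
After op 5 (modify d.txt): modified={d.txt} staged={b.txt, c.txt}
After op 6 (modify d.txt): modified={d.txt} staged={b.txt, c.txt}
After op 7 (git add d.txt): modified={none} staged={b.txt, c.txt, d.txt}
After op 8 (modify e.txt): modified={e.txt} staged={b.txt, c.txt, d.txt}
After op 9 (git commit): modified={e.txt} staged={none}
After op 10 (git commit): modified={e.txt} staged={none}
After op 11 (git add c.txt): modified={e.txt} staged={none}
Final staged set: {none} -> count=0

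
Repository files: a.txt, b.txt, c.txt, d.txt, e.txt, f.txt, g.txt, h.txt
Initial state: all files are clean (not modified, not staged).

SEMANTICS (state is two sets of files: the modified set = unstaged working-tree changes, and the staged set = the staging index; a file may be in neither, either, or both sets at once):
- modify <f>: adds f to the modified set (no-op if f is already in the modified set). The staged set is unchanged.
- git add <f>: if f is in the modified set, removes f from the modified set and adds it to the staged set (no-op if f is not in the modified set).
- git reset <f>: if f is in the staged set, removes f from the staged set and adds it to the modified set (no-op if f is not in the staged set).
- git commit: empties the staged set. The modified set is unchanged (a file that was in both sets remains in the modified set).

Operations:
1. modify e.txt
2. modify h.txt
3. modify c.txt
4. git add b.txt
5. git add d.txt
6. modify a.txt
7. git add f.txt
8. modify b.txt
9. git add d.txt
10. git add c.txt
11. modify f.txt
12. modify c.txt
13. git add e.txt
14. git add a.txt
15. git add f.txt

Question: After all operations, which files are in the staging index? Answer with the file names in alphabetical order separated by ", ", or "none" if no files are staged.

Answer: a.txt, c.txt, e.txt, f.txt

Derivation:
After op 1 (modify e.txt): modified={e.txt} staged={none}
After op 2 (modify h.txt): modified={e.txt, h.txt} staged={none}
After op 3 (modify c.txt): modified={c.txt, e.txt, h.txt} staged={none}
After op 4 (git add b.txt): modified={c.txt, e.txt, h.txt} staged={none}
After op 5 (git add d.txt): modified={c.txt, e.txt, h.txt} staged={none}
After op 6 (modify a.txt): modified={a.txt, c.txt, e.txt, h.txt} staged={none}
After op 7 (git add f.txt): modified={a.txt, c.txt, e.txt, h.txt} staged={none}
After op 8 (modify b.txt): modified={a.txt, b.txt, c.txt, e.txt, h.txt} staged={none}
After op 9 (git add d.txt): modified={a.txt, b.txt, c.txt, e.txt, h.txt} staged={none}
After op 10 (git add c.txt): modified={a.txt, b.txt, e.txt, h.txt} staged={c.txt}
After op 11 (modify f.txt): modified={a.txt, b.txt, e.txt, f.txt, h.txt} staged={c.txt}
After op 12 (modify c.txt): modified={a.txt, b.txt, c.txt, e.txt, f.txt, h.txt} staged={c.txt}
After op 13 (git add e.txt): modified={a.txt, b.txt, c.txt, f.txt, h.txt} staged={c.txt, e.txt}
After op 14 (git add a.txt): modified={b.txt, c.txt, f.txt, h.txt} staged={a.txt, c.txt, e.txt}
After op 15 (git add f.txt): modified={b.txt, c.txt, h.txt} staged={a.txt, c.txt, e.txt, f.txt}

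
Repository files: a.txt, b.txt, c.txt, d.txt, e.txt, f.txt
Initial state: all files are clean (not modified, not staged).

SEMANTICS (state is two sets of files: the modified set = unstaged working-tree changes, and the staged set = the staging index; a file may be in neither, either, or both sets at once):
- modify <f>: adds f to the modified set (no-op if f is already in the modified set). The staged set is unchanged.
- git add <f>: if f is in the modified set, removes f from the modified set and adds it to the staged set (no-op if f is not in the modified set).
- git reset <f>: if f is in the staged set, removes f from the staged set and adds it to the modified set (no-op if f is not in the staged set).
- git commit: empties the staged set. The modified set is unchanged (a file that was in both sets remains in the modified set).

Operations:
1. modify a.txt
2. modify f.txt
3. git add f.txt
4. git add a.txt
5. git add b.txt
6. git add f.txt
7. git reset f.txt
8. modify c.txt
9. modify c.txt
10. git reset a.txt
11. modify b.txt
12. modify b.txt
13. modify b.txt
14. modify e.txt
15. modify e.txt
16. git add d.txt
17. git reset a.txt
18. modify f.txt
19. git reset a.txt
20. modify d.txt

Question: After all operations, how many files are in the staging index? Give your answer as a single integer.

After op 1 (modify a.txt): modified={a.txt} staged={none}
After op 2 (modify f.txt): modified={a.txt, f.txt} staged={none}
After op 3 (git add f.txt): modified={a.txt} staged={f.txt}
After op 4 (git add a.txt): modified={none} staged={a.txt, f.txt}
After op 5 (git add b.txt): modified={none} staged={a.txt, f.txt}
After op 6 (git add f.txt): modified={none} staged={a.txt, f.txt}
After op 7 (git reset f.txt): modified={f.txt} staged={a.txt}
After op 8 (modify c.txt): modified={c.txt, f.txt} staged={a.txt}
After op 9 (modify c.txt): modified={c.txt, f.txt} staged={a.txt}
After op 10 (git reset a.txt): modified={a.txt, c.txt, f.txt} staged={none}
After op 11 (modify b.txt): modified={a.txt, b.txt, c.txt, f.txt} staged={none}
After op 12 (modify b.txt): modified={a.txt, b.txt, c.txt, f.txt} staged={none}
After op 13 (modify b.txt): modified={a.txt, b.txt, c.txt, f.txt} staged={none}
After op 14 (modify e.txt): modified={a.txt, b.txt, c.txt, e.txt, f.txt} staged={none}
After op 15 (modify e.txt): modified={a.txt, b.txt, c.txt, e.txt, f.txt} staged={none}
After op 16 (git add d.txt): modified={a.txt, b.txt, c.txt, e.txt, f.txt} staged={none}
After op 17 (git reset a.txt): modified={a.txt, b.txt, c.txt, e.txt, f.txt} staged={none}
After op 18 (modify f.txt): modified={a.txt, b.txt, c.txt, e.txt, f.txt} staged={none}
After op 19 (git reset a.txt): modified={a.txt, b.txt, c.txt, e.txt, f.txt} staged={none}
After op 20 (modify d.txt): modified={a.txt, b.txt, c.txt, d.txt, e.txt, f.txt} staged={none}
Final staged set: {none} -> count=0

Answer: 0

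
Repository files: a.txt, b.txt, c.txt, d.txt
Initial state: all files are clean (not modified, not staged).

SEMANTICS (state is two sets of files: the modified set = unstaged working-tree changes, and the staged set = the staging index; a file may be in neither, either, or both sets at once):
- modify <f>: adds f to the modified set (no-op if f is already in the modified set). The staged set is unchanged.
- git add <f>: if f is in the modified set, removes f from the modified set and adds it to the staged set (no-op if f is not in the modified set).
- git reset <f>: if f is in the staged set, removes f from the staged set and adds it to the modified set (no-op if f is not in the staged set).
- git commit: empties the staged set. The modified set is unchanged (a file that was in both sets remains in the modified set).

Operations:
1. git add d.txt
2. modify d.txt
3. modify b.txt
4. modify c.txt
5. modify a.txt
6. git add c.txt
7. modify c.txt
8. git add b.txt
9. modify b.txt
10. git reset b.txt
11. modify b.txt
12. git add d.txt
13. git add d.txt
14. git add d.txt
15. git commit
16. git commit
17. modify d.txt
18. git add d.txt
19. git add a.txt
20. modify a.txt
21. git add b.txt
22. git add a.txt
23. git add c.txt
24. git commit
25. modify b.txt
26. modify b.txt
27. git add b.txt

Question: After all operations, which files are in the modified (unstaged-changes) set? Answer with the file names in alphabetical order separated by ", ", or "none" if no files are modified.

After op 1 (git add d.txt): modified={none} staged={none}
After op 2 (modify d.txt): modified={d.txt} staged={none}
After op 3 (modify b.txt): modified={b.txt, d.txt} staged={none}
After op 4 (modify c.txt): modified={b.txt, c.txt, d.txt} staged={none}
After op 5 (modify a.txt): modified={a.txt, b.txt, c.txt, d.txt} staged={none}
After op 6 (git add c.txt): modified={a.txt, b.txt, d.txt} staged={c.txt}
After op 7 (modify c.txt): modified={a.txt, b.txt, c.txt, d.txt} staged={c.txt}
After op 8 (git add b.txt): modified={a.txt, c.txt, d.txt} staged={b.txt, c.txt}
After op 9 (modify b.txt): modified={a.txt, b.txt, c.txt, d.txt} staged={b.txt, c.txt}
After op 10 (git reset b.txt): modified={a.txt, b.txt, c.txt, d.txt} staged={c.txt}
After op 11 (modify b.txt): modified={a.txt, b.txt, c.txt, d.txt} staged={c.txt}
After op 12 (git add d.txt): modified={a.txt, b.txt, c.txt} staged={c.txt, d.txt}
After op 13 (git add d.txt): modified={a.txt, b.txt, c.txt} staged={c.txt, d.txt}
After op 14 (git add d.txt): modified={a.txt, b.txt, c.txt} staged={c.txt, d.txt}
After op 15 (git commit): modified={a.txt, b.txt, c.txt} staged={none}
After op 16 (git commit): modified={a.txt, b.txt, c.txt} staged={none}
After op 17 (modify d.txt): modified={a.txt, b.txt, c.txt, d.txt} staged={none}
After op 18 (git add d.txt): modified={a.txt, b.txt, c.txt} staged={d.txt}
After op 19 (git add a.txt): modified={b.txt, c.txt} staged={a.txt, d.txt}
After op 20 (modify a.txt): modified={a.txt, b.txt, c.txt} staged={a.txt, d.txt}
After op 21 (git add b.txt): modified={a.txt, c.txt} staged={a.txt, b.txt, d.txt}
After op 22 (git add a.txt): modified={c.txt} staged={a.txt, b.txt, d.txt}
After op 23 (git add c.txt): modified={none} staged={a.txt, b.txt, c.txt, d.txt}
After op 24 (git commit): modified={none} staged={none}
After op 25 (modify b.txt): modified={b.txt} staged={none}
After op 26 (modify b.txt): modified={b.txt} staged={none}
After op 27 (git add b.txt): modified={none} staged={b.txt}

Answer: none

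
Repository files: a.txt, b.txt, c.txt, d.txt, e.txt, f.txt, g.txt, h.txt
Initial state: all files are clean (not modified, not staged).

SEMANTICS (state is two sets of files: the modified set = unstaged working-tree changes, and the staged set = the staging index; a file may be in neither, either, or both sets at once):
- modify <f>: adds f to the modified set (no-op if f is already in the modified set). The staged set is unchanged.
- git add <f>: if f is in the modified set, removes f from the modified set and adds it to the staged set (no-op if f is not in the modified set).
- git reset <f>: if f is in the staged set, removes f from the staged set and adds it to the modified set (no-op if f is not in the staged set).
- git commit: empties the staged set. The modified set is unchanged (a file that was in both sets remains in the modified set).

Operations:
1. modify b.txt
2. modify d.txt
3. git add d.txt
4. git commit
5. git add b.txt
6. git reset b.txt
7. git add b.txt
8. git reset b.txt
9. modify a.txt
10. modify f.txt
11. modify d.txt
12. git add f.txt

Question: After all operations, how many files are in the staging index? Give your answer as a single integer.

After op 1 (modify b.txt): modified={b.txt} staged={none}
After op 2 (modify d.txt): modified={b.txt, d.txt} staged={none}
After op 3 (git add d.txt): modified={b.txt} staged={d.txt}
After op 4 (git commit): modified={b.txt} staged={none}
After op 5 (git add b.txt): modified={none} staged={b.txt}
After op 6 (git reset b.txt): modified={b.txt} staged={none}
After op 7 (git add b.txt): modified={none} staged={b.txt}
After op 8 (git reset b.txt): modified={b.txt} staged={none}
After op 9 (modify a.txt): modified={a.txt, b.txt} staged={none}
After op 10 (modify f.txt): modified={a.txt, b.txt, f.txt} staged={none}
After op 11 (modify d.txt): modified={a.txt, b.txt, d.txt, f.txt} staged={none}
After op 12 (git add f.txt): modified={a.txt, b.txt, d.txt} staged={f.txt}
Final staged set: {f.txt} -> count=1

Answer: 1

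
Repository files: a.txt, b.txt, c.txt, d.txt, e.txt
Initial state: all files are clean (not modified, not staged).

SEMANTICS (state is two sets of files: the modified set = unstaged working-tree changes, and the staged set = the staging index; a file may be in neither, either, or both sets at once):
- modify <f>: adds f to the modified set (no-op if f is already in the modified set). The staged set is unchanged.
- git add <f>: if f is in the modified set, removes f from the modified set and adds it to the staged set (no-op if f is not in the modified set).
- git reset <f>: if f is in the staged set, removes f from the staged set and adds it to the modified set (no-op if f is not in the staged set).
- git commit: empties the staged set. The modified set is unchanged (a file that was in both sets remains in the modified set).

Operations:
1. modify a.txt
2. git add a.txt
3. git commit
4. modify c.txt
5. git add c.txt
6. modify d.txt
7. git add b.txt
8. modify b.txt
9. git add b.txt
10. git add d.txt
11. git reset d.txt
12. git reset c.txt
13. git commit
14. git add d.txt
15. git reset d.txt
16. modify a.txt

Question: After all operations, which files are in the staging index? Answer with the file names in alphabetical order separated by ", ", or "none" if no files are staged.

After op 1 (modify a.txt): modified={a.txt} staged={none}
After op 2 (git add a.txt): modified={none} staged={a.txt}
After op 3 (git commit): modified={none} staged={none}
After op 4 (modify c.txt): modified={c.txt} staged={none}
After op 5 (git add c.txt): modified={none} staged={c.txt}
After op 6 (modify d.txt): modified={d.txt} staged={c.txt}
After op 7 (git add b.txt): modified={d.txt} staged={c.txt}
After op 8 (modify b.txt): modified={b.txt, d.txt} staged={c.txt}
After op 9 (git add b.txt): modified={d.txt} staged={b.txt, c.txt}
After op 10 (git add d.txt): modified={none} staged={b.txt, c.txt, d.txt}
After op 11 (git reset d.txt): modified={d.txt} staged={b.txt, c.txt}
After op 12 (git reset c.txt): modified={c.txt, d.txt} staged={b.txt}
After op 13 (git commit): modified={c.txt, d.txt} staged={none}
After op 14 (git add d.txt): modified={c.txt} staged={d.txt}
After op 15 (git reset d.txt): modified={c.txt, d.txt} staged={none}
After op 16 (modify a.txt): modified={a.txt, c.txt, d.txt} staged={none}

Answer: none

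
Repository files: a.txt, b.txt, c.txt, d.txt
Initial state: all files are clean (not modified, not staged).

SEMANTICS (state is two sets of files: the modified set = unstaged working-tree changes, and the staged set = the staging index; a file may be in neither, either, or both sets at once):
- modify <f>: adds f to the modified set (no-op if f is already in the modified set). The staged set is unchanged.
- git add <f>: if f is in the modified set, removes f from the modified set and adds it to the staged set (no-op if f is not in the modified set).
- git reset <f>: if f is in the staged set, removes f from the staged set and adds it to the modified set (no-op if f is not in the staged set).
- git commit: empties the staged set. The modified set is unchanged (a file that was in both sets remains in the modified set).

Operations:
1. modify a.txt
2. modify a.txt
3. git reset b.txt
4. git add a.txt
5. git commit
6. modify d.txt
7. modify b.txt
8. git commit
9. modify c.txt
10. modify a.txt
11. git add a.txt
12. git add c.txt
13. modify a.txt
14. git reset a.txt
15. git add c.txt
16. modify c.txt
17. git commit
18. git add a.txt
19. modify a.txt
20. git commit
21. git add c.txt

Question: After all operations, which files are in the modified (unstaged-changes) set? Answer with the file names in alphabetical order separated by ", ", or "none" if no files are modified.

Answer: a.txt, b.txt, d.txt

Derivation:
After op 1 (modify a.txt): modified={a.txt} staged={none}
After op 2 (modify a.txt): modified={a.txt} staged={none}
After op 3 (git reset b.txt): modified={a.txt} staged={none}
After op 4 (git add a.txt): modified={none} staged={a.txt}
After op 5 (git commit): modified={none} staged={none}
After op 6 (modify d.txt): modified={d.txt} staged={none}
After op 7 (modify b.txt): modified={b.txt, d.txt} staged={none}
After op 8 (git commit): modified={b.txt, d.txt} staged={none}
After op 9 (modify c.txt): modified={b.txt, c.txt, d.txt} staged={none}
After op 10 (modify a.txt): modified={a.txt, b.txt, c.txt, d.txt} staged={none}
After op 11 (git add a.txt): modified={b.txt, c.txt, d.txt} staged={a.txt}
After op 12 (git add c.txt): modified={b.txt, d.txt} staged={a.txt, c.txt}
After op 13 (modify a.txt): modified={a.txt, b.txt, d.txt} staged={a.txt, c.txt}
After op 14 (git reset a.txt): modified={a.txt, b.txt, d.txt} staged={c.txt}
After op 15 (git add c.txt): modified={a.txt, b.txt, d.txt} staged={c.txt}
After op 16 (modify c.txt): modified={a.txt, b.txt, c.txt, d.txt} staged={c.txt}
After op 17 (git commit): modified={a.txt, b.txt, c.txt, d.txt} staged={none}
After op 18 (git add a.txt): modified={b.txt, c.txt, d.txt} staged={a.txt}
After op 19 (modify a.txt): modified={a.txt, b.txt, c.txt, d.txt} staged={a.txt}
After op 20 (git commit): modified={a.txt, b.txt, c.txt, d.txt} staged={none}
After op 21 (git add c.txt): modified={a.txt, b.txt, d.txt} staged={c.txt}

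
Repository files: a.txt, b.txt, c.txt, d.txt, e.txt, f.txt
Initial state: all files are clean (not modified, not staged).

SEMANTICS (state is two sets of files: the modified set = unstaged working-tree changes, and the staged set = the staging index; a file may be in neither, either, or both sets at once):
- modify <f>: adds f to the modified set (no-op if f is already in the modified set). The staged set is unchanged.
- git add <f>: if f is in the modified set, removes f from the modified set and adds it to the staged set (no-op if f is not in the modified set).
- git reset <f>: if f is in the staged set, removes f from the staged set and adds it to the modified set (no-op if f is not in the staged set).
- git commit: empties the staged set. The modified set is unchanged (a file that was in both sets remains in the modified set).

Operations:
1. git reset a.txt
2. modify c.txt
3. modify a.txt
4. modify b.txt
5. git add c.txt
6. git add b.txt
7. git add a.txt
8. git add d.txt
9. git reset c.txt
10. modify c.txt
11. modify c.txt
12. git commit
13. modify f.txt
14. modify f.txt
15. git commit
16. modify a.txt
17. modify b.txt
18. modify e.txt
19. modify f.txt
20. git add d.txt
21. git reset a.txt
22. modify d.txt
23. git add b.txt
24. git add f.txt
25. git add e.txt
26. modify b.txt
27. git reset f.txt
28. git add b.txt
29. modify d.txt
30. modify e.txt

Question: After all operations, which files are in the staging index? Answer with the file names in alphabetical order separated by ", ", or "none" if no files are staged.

Answer: b.txt, e.txt

Derivation:
After op 1 (git reset a.txt): modified={none} staged={none}
After op 2 (modify c.txt): modified={c.txt} staged={none}
After op 3 (modify a.txt): modified={a.txt, c.txt} staged={none}
After op 4 (modify b.txt): modified={a.txt, b.txt, c.txt} staged={none}
After op 5 (git add c.txt): modified={a.txt, b.txt} staged={c.txt}
After op 6 (git add b.txt): modified={a.txt} staged={b.txt, c.txt}
After op 7 (git add a.txt): modified={none} staged={a.txt, b.txt, c.txt}
After op 8 (git add d.txt): modified={none} staged={a.txt, b.txt, c.txt}
After op 9 (git reset c.txt): modified={c.txt} staged={a.txt, b.txt}
After op 10 (modify c.txt): modified={c.txt} staged={a.txt, b.txt}
After op 11 (modify c.txt): modified={c.txt} staged={a.txt, b.txt}
After op 12 (git commit): modified={c.txt} staged={none}
After op 13 (modify f.txt): modified={c.txt, f.txt} staged={none}
After op 14 (modify f.txt): modified={c.txt, f.txt} staged={none}
After op 15 (git commit): modified={c.txt, f.txt} staged={none}
After op 16 (modify a.txt): modified={a.txt, c.txt, f.txt} staged={none}
After op 17 (modify b.txt): modified={a.txt, b.txt, c.txt, f.txt} staged={none}
After op 18 (modify e.txt): modified={a.txt, b.txt, c.txt, e.txt, f.txt} staged={none}
After op 19 (modify f.txt): modified={a.txt, b.txt, c.txt, e.txt, f.txt} staged={none}
After op 20 (git add d.txt): modified={a.txt, b.txt, c.txt, e.txt, f.txt} staged={none}
After op 21 (git reset a.txt): modified={a.txt, b.txt, c.txt, e.txt, f.txt} staged={none}
After op 22 (modify d.txt): modified={a.txt, b.txt, c.txt, d.txt, e.txt, f.txt} staged={none}
After op 23 (git add b.txt): modified={a.txt, c.txt, d.txt, e.txt, f.txt} staged={b.txt}
After op 24 (git add f.txt): modified={a.txt, c.txt, d.txt, e.txt} staged={b.txt, f.txt}
After op 25 (git add e.txt): modified={a.txt, c.txt, d.txt} staged={b.txt, e.txt, f.txt}
After op 26 (modify b.txt): modified={a.txt, b.txt, c.txt, d.txt} staged={b.txt, e.txt, f.txt}
After op 27 (git reset f.txt): modified={a.txt, b.txt, c.txt, d.txt, f.txt} staged={b.txt, e.txt}
After op 28 (git add b.txt): modified={a.txt, c.txt, d.txt, f.txt} staged={b.txt, e.txt}
After op 29 (modify d.txt): modified={a.txt, c.txt, d.txt, f.txt} staged={b.txt, e.txt}
After op 30 (modify e.txt): modified={a.txt, c.txt, d.txt, e.txt, f.txt} staged={b.txt, e.txt}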